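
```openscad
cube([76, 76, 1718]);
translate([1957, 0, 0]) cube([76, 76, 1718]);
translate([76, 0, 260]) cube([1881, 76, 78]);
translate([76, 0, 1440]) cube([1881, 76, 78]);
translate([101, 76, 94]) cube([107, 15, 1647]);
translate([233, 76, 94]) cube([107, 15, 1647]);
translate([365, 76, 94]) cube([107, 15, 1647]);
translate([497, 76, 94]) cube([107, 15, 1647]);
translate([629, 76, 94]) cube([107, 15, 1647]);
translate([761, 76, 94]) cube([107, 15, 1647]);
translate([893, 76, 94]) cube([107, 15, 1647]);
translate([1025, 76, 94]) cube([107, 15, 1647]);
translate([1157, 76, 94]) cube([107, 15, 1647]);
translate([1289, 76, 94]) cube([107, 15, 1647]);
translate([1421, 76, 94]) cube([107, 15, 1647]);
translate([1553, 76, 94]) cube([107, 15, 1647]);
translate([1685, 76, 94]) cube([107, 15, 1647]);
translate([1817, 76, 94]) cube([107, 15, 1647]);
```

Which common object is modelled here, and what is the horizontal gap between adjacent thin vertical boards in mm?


A fence section. The picket gap is 25 mm.

Two posts, two rails, 14 pickets — a fence section. Span 1881 mm holds 14 pickets of 107 mm with 15 equal gaps: ⌊(1881 − 14·107) / 15⌋ = 25 mm.


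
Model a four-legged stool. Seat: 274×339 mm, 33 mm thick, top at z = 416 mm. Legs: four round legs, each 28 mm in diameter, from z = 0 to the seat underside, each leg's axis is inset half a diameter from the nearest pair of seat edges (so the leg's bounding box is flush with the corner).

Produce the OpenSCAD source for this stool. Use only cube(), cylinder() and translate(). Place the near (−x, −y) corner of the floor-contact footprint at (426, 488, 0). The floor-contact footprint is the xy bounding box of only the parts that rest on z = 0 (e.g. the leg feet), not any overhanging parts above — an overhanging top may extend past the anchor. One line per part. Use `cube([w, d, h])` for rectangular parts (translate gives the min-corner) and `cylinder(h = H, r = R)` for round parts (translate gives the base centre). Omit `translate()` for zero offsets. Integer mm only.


translate([426, 488, 383]) cube([274, 339, 33]);
translate([440, 502, 0]) cylinder(h = 383, r = 14);
translate([686, 502, 0]) cylinder(h = 383, r = 14);
translate([440, 813, 0]) cylinder(h = 383, r = 14);
translate([686, 813, 0]) cylinder(h = 383, r = 14);


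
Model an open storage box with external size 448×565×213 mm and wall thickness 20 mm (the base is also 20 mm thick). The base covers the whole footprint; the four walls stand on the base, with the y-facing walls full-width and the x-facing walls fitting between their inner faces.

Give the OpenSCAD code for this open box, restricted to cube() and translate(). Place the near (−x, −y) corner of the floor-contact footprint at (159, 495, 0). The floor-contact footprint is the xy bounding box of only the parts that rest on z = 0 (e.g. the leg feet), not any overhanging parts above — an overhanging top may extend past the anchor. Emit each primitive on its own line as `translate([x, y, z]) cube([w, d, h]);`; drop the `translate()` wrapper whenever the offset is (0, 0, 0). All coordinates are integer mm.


translate([159, 495, 0]) cube([448, 565, 20]);
translate([159, 495, 20]) cube([448, 20, 193]);
translate([159, 1040, 20]) cube([448, 20, 193]);
translate([159, 515, 20]) cube([20, 525, 193]);
translate([587, 515, 20]) cube([20, 525, 193]);


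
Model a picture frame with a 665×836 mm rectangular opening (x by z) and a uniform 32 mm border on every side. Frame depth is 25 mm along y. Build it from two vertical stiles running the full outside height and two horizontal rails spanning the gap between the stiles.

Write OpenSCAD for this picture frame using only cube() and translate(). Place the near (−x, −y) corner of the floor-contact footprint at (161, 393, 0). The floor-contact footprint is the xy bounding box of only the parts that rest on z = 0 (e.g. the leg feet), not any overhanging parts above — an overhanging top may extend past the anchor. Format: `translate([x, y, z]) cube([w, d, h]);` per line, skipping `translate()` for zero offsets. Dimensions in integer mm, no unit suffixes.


translate([161, 393, 0]) cube([32, 25, 900]);
translate([858, 393, 0]) cube([32, 25, 900]);
translate([193, 393, 0]) cube([665, 25, 32]);
translate([193, 393, 868]) cube([665, 25, 32]);


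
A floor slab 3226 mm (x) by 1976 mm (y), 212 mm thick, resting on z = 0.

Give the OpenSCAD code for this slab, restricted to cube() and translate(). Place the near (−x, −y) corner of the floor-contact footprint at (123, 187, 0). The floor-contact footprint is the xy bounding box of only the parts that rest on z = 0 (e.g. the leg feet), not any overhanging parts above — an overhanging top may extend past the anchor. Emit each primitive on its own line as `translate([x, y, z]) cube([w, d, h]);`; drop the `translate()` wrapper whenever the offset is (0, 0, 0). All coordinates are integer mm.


translate([123, 187, 0]) cube([3226, 1976, 212]);


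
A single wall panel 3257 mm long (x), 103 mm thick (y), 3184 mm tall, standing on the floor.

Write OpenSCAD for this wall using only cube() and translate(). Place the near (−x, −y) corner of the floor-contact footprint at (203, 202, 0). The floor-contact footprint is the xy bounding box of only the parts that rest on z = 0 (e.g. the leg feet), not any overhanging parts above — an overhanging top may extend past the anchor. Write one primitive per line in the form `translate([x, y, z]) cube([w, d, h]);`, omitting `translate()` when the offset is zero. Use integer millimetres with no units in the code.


translate([203, 202, 0]) cube([3257, 103, 3184]);


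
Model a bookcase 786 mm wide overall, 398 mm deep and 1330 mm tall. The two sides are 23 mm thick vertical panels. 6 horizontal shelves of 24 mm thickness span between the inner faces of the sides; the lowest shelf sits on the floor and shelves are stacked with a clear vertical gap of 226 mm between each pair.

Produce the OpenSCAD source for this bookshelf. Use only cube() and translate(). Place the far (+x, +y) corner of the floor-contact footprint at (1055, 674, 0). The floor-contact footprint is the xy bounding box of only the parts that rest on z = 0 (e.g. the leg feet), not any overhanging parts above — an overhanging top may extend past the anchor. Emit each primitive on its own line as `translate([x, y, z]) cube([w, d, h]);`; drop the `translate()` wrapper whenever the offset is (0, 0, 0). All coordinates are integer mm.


translate([269, 276, 0]) cube([23, 398, 1330]);
translate([1032, 276, 0]) cube([23, 398, 1330]);
translate([292, 276, 0]) cube([740, 398, 24]);
translate([292, 276, 250]) cube([740, 398, 24]);
translate([292, 276, 500]) cube([740, 398, 24]);
translate([292, 276, 750]) cube([740, 398, 24]);
translate([292, 276, 1000]) cube([740, 398, 24]);
translate([292, 276, 1250]) cube([740, 398, 24]);


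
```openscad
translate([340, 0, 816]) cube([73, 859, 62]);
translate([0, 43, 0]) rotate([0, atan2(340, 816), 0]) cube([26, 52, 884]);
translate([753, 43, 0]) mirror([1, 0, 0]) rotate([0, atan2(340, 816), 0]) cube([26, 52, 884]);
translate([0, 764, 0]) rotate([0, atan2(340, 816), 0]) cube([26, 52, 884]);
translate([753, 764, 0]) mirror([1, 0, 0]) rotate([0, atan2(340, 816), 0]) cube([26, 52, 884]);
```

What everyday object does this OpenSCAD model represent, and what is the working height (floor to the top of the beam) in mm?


A sawhorse. The overall height is 878 mm.

A beam across two mirrored pairs of raked legs — a sawhorse. The beam's underside is at z = 816 (matching the legs' vertical rise in atan2(340, 816)) and the beam is 62 mm tall, so its top is at 816 + 62 = 878 mm. The raked legs top out at the beam's underside, so that is the highest point.


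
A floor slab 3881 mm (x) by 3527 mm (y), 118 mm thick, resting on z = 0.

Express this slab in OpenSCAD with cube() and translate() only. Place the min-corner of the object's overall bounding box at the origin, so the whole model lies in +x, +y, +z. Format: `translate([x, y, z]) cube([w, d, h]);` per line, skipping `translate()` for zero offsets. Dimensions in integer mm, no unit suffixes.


cube([3881, 3527, 118]);


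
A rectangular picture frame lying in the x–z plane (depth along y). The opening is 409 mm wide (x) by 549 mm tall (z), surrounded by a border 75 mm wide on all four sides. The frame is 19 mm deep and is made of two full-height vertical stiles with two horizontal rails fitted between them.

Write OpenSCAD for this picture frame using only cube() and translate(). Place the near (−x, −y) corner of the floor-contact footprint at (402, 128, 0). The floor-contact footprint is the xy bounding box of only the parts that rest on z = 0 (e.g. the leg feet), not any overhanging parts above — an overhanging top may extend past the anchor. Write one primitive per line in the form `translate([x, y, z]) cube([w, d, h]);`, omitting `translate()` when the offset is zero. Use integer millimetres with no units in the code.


translate([402, 128, 0]) cube([75, 19, 699]);
translate([886, 128, 0]) cube([75, 19, 699]);
translate([477, 128, 0]) cube([409, 19, 75]);
translate([477, 128, 624]) cube([409, 19, 75]);


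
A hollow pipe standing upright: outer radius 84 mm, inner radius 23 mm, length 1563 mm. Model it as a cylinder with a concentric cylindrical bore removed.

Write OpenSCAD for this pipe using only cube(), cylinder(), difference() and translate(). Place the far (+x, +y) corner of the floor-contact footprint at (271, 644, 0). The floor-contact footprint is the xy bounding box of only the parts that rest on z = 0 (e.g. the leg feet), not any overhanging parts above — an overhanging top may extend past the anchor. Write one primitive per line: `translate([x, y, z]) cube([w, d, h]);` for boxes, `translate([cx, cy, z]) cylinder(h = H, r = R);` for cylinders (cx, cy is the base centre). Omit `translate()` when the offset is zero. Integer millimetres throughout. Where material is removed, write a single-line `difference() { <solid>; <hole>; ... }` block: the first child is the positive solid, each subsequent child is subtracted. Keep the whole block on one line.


difference() { translate([187, 560, 0]) cylinder(h = 1563, r = 84); translate([187, 560, 0]) cylinder(h = 1563, r = 23); }


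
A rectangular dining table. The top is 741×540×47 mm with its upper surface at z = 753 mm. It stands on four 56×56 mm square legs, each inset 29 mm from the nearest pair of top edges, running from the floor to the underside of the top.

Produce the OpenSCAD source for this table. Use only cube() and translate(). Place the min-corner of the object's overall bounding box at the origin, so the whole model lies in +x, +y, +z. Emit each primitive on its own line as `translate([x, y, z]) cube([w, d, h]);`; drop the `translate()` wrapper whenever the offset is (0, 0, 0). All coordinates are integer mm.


translate([0, 0, 706]) cube([741, 540, 47]);
translate([29, 29, 0]) cube([56, 56, 706]);
translate([656, 29, 0]) cube([56, 56, 706]);
translate([29, 455, 0]) cube([56, 56, 706]);
translate([656, 455, 0]) cube([56, 56, 706]);


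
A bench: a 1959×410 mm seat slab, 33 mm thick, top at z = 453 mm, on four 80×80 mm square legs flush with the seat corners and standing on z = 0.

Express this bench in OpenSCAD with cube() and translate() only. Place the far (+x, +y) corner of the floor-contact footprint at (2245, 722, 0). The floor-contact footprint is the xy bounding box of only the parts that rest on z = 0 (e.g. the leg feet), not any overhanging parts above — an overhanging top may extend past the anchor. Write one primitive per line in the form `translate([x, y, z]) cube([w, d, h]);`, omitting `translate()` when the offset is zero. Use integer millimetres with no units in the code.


translate([286, 312, 420]) cube([1959, 410, 33]);
translate([286, 312, 0]) cube([80, 80, 420]);
translate([286, 642, 0]) cube([80, 80, 420]);
translate([2165, 312, 0]) cube([80, 80, 420]);
translate([2165, 642, 0]) cube([80, 80, 420]);


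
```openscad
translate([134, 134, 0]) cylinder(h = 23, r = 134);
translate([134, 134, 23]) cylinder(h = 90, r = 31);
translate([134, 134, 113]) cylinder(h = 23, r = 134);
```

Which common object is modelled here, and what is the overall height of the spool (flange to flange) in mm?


A spool. The overall height is 136 mm.

Three coaxial cylinders, large–small–large — a spool. Two 23 mm flanges and a 90 mm core give 23 + 90 + 23 = 136 mm.


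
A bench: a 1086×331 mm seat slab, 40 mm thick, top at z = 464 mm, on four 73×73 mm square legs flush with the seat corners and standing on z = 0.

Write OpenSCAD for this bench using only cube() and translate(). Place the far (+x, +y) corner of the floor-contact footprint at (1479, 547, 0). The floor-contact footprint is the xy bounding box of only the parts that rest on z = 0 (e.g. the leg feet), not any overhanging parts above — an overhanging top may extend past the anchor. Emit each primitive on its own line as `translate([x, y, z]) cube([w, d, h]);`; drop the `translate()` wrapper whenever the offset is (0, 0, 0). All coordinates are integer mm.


translate([393, 216, 424]) cube([1086, 331, 40]);
translate([393, 216, 0]) cube([73, 73, 424]);
translate([393, 474, 0]) cube([73, 73, 424]);
translate([1406, 216, 0]) cube([73, 73, 424]);
translate([1406, 474, 0]) cube([73, 73, 424]);


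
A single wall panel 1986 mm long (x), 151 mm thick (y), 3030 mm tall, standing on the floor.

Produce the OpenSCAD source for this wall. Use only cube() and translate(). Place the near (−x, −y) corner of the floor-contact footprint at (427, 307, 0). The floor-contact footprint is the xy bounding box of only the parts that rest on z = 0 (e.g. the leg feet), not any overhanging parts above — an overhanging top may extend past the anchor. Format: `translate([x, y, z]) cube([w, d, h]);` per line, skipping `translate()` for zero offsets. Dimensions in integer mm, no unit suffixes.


translate([427, 307, 0]) cube([1986, 151, 3030]);


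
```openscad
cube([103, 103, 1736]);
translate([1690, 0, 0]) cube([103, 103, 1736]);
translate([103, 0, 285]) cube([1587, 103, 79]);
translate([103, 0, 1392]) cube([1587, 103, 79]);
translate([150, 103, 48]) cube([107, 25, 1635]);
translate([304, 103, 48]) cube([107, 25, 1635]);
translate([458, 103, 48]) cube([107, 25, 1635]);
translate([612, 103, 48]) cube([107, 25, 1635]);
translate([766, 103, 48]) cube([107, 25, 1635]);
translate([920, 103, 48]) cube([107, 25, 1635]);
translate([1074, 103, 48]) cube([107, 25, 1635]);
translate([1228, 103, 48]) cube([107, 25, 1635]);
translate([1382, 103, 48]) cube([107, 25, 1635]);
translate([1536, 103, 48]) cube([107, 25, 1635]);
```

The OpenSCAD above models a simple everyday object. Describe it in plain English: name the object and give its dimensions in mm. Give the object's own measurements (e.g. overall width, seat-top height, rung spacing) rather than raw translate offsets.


A fence section. Two 103×103 mm posts, 1736 mm tall, stand on the floor with a clear span of 1587 mm between their inner faces. Two horizontal rails of 103×79 mm section span the gap between the posts with their undersides at z = 285 mm and z = 1392 mm, flush with the posts' −y face. 10 pickets, each 107 mm wide, 25 mm thick and 1635 mm tall, are fixed to the +y face of the rails with their bottoms at z = 48 mm, spaced across the span with a 47 mm gap after the −x post and between neighbouring pickets and before the +x post.


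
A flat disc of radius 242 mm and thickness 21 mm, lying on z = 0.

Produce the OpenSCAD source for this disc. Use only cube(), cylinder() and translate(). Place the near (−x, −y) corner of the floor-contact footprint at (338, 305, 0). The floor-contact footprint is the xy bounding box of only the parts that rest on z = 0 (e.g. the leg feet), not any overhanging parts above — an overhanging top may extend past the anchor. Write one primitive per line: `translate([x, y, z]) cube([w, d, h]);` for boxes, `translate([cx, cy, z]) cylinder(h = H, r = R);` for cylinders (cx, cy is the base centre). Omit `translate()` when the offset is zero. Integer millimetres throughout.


translate([580, 547, 0]) cylinder(h = 21, r = 242);


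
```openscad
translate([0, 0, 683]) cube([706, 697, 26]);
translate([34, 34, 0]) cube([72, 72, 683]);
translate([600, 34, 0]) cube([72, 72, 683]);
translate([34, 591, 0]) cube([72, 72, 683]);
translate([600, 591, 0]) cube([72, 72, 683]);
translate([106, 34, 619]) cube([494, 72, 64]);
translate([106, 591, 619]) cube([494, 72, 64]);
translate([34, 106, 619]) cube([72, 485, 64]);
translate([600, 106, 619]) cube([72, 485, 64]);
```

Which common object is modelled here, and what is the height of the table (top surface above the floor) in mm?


A table. The table height is 709 mm.

A 706×697×26 slab sits at z = 683 on four 72 mm square posts — a table. The top surface is at 683 + 26 = 709 mm.


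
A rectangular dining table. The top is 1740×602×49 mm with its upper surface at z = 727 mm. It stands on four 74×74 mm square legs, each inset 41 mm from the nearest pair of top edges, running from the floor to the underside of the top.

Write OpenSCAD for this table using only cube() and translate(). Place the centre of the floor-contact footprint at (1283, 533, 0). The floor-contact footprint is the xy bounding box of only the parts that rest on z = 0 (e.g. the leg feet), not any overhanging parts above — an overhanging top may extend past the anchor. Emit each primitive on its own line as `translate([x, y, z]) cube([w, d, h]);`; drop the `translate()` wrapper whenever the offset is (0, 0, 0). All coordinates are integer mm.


translate([413, 232, 678]) cube([1740, 602, 49]);
translate([454, 273, 0]) cube([74, 74, 678]);
translate([2038, 273, 0]) cube([74, 74, 678]);
translate([454, 719, 0]) cube([74, 74, 678]);
translate([2038, 719, 0]) cube([74, 74, 678]);


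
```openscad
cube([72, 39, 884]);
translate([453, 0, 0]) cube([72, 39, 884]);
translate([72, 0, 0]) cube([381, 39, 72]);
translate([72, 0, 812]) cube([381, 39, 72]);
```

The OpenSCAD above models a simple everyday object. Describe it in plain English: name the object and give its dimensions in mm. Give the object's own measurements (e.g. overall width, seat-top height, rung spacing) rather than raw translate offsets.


A rectangular picture frame lying in the x–z plane (depth along y). The opening is 381 mm wide (x) by 740 mm tall (z), surrounded by a border 72 mm wide on all four sides. The frame is 39 mm deep and is made of two full-height vertical stiles with two horizontal rails fitted between them.


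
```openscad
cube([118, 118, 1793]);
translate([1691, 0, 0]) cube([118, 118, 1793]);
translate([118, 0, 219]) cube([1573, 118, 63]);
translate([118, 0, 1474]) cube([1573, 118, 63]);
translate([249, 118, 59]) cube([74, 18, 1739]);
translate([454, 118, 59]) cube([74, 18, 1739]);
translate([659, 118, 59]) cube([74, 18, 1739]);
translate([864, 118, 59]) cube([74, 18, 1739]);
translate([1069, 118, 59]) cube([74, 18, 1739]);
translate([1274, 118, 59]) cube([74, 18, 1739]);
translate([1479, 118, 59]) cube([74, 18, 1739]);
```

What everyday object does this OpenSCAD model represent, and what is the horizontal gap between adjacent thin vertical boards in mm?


A fence section. The picket gap is 131 mm.

Two posts, two rails, 7 pickets — a fence section. Span 1573 mm holds 7 pickets of 74 mm with 8 equal gaps: ⌊(1573 − 7·74) / 8⌋ = 131 mm.


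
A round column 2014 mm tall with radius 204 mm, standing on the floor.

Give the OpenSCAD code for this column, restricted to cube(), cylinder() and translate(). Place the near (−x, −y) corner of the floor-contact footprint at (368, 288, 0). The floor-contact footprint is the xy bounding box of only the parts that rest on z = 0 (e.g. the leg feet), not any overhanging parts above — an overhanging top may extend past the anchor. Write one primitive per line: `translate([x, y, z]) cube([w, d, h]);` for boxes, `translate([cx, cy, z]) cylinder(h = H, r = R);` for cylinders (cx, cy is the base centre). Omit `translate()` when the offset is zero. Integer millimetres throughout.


translate([572, 492, 0]) cylinder(h = 2014, r = 204);


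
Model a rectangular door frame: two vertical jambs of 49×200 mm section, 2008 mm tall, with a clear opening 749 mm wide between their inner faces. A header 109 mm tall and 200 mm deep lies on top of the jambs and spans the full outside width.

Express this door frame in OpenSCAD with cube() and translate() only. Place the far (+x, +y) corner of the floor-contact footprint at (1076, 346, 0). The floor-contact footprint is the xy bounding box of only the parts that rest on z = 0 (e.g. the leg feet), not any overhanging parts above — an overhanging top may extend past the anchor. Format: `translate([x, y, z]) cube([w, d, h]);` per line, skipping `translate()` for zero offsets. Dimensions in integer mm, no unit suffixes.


translate([229, 146, 0]) cube([49, 200, 2008]);
translate([1027, 146, 0]) cube([49, 200, 2008]);
translate([229, 146, 2008]) cube([847, 200, 109]);


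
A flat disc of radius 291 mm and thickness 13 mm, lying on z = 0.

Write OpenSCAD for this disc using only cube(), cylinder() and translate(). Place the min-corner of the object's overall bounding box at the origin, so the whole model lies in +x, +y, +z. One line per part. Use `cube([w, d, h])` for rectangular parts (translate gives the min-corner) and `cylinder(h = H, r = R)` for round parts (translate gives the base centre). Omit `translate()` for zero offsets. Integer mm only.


translate([291, 291, 0]) cylinder(h = 13, r = 291);


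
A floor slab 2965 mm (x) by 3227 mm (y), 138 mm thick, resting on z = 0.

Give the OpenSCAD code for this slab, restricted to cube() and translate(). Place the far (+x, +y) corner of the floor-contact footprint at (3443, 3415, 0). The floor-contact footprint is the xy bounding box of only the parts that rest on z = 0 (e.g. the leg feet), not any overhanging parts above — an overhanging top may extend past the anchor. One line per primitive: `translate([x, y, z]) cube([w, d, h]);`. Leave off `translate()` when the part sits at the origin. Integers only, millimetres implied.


translate([478, 188, 0]) cube([2965, 3227, 138]);


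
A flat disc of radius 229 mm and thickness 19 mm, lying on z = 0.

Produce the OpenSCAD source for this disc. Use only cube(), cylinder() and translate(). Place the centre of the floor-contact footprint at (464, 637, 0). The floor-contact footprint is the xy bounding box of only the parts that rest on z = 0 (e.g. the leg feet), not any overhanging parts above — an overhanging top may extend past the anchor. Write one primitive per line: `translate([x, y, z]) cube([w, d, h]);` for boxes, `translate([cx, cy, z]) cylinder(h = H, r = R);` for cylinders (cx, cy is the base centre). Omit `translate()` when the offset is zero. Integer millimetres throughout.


translate([464, 637, 0]) cylinder(h = 19, r = 229);


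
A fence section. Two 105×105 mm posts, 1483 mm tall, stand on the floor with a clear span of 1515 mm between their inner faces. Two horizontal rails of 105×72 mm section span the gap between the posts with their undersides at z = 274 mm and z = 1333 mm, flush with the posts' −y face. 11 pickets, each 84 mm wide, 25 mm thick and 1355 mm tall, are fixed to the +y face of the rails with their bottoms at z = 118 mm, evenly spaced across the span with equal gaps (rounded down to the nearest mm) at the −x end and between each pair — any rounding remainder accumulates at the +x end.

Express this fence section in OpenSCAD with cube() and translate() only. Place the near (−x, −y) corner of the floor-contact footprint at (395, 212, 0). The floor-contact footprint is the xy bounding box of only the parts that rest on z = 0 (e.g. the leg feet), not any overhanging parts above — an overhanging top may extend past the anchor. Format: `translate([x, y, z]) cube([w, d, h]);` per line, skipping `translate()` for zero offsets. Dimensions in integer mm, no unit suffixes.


translate([395, 212, 0]) cube([105, 105, 1483]);
translate([2015, 212, 0]) cube([105, 105, 1483]);
translate([500, 212, 274]) cube([1515, 105, 72]);
translate([500, 212, 1333]) cube([1515, 105, 72]);
translate([549, 317, 118]) cube([84, 25, 1355]);
translate([682, 317, 118]) cube([84, 25, 1355]);
translate([815, 317, 118]) cube([84, 25, 1355]);
translate([948, 317, 118]) cube([84, 25, 1355]);
translate([1081, 317, 118]) cube([84, 25, 1355]);
translate([1214, 317, 118]) cube([84, 25, 1355]);
translate([1347, 317, 118]) cube([84, 25, 1355]);
translate([1480, 317, 118]) cube([84, 25, 1355]);
translate([1613, 317, 118]) cube([84, 25, 1355]);
translate([1746, 317, 118]) cube([84, 25, 1355]);
translate([1879, 317, 118]) cube([84, 25, 1355]);


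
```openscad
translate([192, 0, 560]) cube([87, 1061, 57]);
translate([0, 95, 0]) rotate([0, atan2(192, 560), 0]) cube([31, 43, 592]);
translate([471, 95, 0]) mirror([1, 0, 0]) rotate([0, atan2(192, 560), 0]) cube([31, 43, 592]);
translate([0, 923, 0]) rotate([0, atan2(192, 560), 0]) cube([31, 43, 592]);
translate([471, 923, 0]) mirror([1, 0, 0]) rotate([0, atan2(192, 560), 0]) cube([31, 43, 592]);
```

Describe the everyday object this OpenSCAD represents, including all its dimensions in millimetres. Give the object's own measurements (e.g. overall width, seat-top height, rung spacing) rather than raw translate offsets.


A sawhorse. A 87×1061×57 mm beam (x, y, z) sits on two A-frame leg pairs. Each pair is two raked legs of 31×43 mm section (43 mm along y) splaying symmetrically in x. Each leg rises 560 mm vertically over 192 mm of horizontal reach and is 592 mm long along its own axis. Every leg's outer bottom edge rests on the floor and its outer top edge meets a bottom edge of the beam — the left legs (tilting toward +x) meet the beam's −x bottom edge, the right legs (their mirror images, tilting toward −x) meet its +x bottom edge — so the leg tops tuck under the beam, the beam's underside is 560 mm above the floor, and the feet are 471 mm apart outside-to-outside with the beam centred between them. The two leg pairs are set in 95 mm from either end of the beam.


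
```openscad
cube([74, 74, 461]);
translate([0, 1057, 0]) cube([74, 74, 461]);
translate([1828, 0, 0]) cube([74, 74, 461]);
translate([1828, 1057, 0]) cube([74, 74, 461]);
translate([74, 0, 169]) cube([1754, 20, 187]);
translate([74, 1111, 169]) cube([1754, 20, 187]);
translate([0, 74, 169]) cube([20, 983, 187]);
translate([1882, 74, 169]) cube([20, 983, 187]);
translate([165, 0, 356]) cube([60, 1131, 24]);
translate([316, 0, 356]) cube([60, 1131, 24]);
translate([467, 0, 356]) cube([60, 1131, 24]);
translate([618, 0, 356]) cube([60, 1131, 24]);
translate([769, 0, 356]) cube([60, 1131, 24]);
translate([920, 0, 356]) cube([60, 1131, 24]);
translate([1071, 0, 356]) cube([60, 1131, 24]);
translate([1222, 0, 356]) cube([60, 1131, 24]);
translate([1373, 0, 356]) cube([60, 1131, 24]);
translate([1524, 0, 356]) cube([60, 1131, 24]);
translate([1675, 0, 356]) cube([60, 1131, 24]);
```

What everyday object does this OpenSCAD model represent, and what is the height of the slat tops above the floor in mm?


A bed frame. The slat-top height is 380 mm.

Four posts, four rails, and a row of slats — a bed frame. Slats sit on the rails at z = 169 + 187 = 356; with slat thickness 24, the top is 380 mm.


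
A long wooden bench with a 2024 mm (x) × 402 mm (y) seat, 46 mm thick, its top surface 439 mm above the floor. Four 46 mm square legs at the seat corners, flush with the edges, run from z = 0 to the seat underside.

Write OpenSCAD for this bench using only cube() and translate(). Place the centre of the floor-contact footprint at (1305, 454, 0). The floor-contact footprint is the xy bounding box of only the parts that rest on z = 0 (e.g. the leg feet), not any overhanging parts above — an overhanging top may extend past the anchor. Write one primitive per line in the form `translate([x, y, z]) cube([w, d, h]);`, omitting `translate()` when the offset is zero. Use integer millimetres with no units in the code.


translate([293, 253, 393]) cube([2024, 402, 46]);
translate([293, 253, 0]) cube([46, 46, 393]);
translate([293, 609, 0]) cube([46, 46, 393]);
translate([2271, 253, 0]) cube([46, 46, 393]);
translate([2271, 609, 0]) cube([46, 46, 393]);


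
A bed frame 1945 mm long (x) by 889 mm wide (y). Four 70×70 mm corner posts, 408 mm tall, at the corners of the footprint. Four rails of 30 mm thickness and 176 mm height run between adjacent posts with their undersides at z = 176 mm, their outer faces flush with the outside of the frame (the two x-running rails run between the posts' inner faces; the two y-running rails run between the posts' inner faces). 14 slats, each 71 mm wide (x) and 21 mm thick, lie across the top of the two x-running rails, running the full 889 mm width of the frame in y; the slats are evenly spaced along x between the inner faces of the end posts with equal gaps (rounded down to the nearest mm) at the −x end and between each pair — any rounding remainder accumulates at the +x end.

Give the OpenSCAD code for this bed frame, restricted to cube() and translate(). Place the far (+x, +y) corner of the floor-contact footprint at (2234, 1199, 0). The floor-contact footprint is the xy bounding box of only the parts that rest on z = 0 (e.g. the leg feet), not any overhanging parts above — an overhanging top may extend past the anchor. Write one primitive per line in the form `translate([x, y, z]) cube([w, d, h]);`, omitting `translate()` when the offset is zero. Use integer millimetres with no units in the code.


// slat z = rail_z + rail_h = 176 + 176 = 352
// slat gap = ⌊(1805 − 14·71) / 15⌋ = 54
translate([289, 310, 0]) cube([70, 70, 408]);
translate([289, 1129, 0]) cube([70, 70, 408]);
translate([2164, 310, 0]) cube([70, 70, 408]);
translate([2164, 1129, 0]) cube([70, 70, 408]);
translate([359, 310, 176]) cube([1805, 30, 176]);
translate([359, 1169, 176]) cube([1805, 30, 176]);
translate([289, 380, 176]) cube([30, 749, 176]);
translate([2204, 380, 176]) cube([30, 749, 176]);
translate([413, 310, 352]) cube([71, 889, 21]);
translate([538, 310, 352]) cube([71, 889, 21]);
translate([663, 310, 352]) cube([71, 889, 21]);
translate([788, 310, 352]) cube([71, 889, 21]);
translate([913, 310, 352]) cube([71, 889, 21]);
translate([1038, 310, 352]) cube([71, 889, 21]);
translate([1163, 310, 352]) cube([71, 889, 21]);
translate([1288, 310, 352]) cube([71, 889, 21]);
translate([1413, 310, 352]) cube([71, 889, 21]);
translate([1538, 310, 352]) cube([71, 889, 21]);
translate([1663, 310, 352]) cube([71, 889, 21]);
translate([1788, 310, 352]) cube([71, 889, 21]);
translate([1913, 310, 352]) cube([71, 889, 21]);
translate([2038, 310, 352]) cube([71, 889, 21]);


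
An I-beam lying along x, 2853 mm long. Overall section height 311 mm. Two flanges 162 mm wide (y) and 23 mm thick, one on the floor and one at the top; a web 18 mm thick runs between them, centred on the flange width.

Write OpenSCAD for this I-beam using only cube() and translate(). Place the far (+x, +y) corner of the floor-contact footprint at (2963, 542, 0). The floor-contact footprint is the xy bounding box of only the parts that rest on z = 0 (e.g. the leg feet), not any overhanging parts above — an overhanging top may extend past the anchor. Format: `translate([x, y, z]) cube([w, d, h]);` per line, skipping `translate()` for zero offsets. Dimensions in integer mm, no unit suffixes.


translate([110, 380, 0]) cube([2853, 162, 23]);
translate([110, 452, 23]) cube([2853, 18, 265]);
translate([110, 380, 288]) cube([2853, 162, 23]);


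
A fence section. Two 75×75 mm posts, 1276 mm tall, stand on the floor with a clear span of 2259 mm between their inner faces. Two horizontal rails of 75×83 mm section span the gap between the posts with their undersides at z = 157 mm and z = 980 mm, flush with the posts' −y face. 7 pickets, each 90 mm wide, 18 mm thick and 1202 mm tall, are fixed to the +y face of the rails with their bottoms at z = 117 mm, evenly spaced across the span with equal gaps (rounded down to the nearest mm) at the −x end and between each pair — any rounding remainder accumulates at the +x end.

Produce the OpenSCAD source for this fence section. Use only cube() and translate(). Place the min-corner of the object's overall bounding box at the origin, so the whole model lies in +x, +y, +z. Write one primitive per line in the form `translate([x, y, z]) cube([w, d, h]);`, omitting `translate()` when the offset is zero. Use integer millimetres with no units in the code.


cube([75, 75, 1276]);
translate([2334, 0, 0]) cube([75, 75, 1276]);
translate([75, 0, 157]) cube([2259, 75, 83]);
translate([75, 0, 980]) cube([2259, 75, 83]);
translate([278, 75, 117]) cube([90, 18, 1202]);
translate([571, 75, 117]) cube([90, 18, 1202]);
translate([864, 75, 117]) cube([90, 18, 1202]);
translate([1157, 75, 117]) cube([90, 18, 1202]);
translate([1450, 75, 117]) cube([90, 18, 1202]);
translate([1743, 75, 117]) cube([90, 18, 1202]);
translate([2036, 75, 117]) cube([90, 18, 1202]);


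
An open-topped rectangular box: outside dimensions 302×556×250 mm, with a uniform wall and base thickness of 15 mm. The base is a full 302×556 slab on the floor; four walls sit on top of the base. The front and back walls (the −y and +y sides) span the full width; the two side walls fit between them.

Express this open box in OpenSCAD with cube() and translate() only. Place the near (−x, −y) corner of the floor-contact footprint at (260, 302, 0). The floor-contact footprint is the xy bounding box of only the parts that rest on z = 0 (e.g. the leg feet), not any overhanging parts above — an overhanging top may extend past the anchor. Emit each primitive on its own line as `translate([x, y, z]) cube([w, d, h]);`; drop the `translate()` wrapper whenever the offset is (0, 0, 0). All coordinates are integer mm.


translate([260, 302, 0]) cube([302, 556, 15]);
translate([260, 302, 15]) cube([302, 15, 235]);
translate([260, 843, 15]) cube([302, 15, 235]);
translate([260, 317, 15]) cube([15, 526, 235]);
translate([547, 317, 15]) cube([15, 526, 235]);


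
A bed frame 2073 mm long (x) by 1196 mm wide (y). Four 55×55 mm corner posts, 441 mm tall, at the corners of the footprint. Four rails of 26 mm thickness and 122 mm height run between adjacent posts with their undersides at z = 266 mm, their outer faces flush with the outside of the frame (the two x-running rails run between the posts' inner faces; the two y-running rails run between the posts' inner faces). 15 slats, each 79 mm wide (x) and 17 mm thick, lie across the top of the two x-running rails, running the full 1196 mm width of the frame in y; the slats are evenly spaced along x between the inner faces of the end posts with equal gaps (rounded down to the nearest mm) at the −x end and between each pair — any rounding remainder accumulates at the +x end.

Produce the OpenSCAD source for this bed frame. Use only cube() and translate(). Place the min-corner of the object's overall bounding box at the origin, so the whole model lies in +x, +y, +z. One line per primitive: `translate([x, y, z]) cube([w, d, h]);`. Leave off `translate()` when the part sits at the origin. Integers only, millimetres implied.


// slat z = rail_z + rail_h = 266 + 122 = 388
// slat gap = ⌊(1963 − 15·79) / 16⌋ = 48
cube([55, 55, 441]);
translate([0, 1141, 0]) cube([55, 55, 441]);
translate([2018, 0, 0]) cube([55, 55, 441]);
translate([2018, 1141, 0]) cube([55, 55, 441]);
translate([55, 0, 266]) cube([1963, 26, 122]);
translate([55, 1170, 266]) cube([1963, 26, 122]);
translate([0, 55, 266]) cube([26, 1086, 122]);
translate([2047, 55, 266]) cube([26, 1086, 122]);
translate([103, 0, 388]) cube([79, 1196, 17]);
translate([230, 0, 388]) cube([79, 1196, 17]);
translate([357, 0, 388]) cube([79, 1196, 17]);
translate([484, 0, 388]) cube([79, 1196, 17]);
translate([611, 0, 388]) cube([79, 1196, 17]);
translate([738, 0, 388]) cube([79, 1196, 17]);
translate([865, 0, 388]) cube([79, 1196, 17]);
translate([992, 0, 388]) cube([79, 1196, 17]);
translate([1119, 0, 388]) cube([79, 1196, 17]);
translate([1246, 0, 388]) cube([79, 1196, 17]);
translate([1373, 0, 388]) cube([79, 1196, 17]);
translate([1500, 0, 388]) cube([79, 1196, 17]);
translate([1627, 0, 388]) cube([79, 1196, 17]);
translate([1754, 0, 388]) cube([79, 1196, 17]);
translate([1881, 0, 388]) cube([79, 1196, 17]);


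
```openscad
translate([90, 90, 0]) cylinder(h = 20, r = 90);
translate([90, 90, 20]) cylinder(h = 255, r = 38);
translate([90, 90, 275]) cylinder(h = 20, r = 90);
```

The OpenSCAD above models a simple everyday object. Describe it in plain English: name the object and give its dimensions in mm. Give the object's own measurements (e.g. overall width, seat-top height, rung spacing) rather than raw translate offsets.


A spool: two coaxial disc flanges of radius 90 mm and thickness 20 mm, joined by a core cylinder of radius 38 mm and height 255 mm. The lower flange rests on z = 0 and the three cylinders share a vertical axis.


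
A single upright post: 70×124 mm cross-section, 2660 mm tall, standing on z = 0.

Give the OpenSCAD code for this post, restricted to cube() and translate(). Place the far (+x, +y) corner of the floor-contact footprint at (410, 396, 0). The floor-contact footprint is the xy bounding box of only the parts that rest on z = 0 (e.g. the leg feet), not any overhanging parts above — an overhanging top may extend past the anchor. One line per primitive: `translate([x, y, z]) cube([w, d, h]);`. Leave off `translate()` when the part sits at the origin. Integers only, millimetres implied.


translate([340, 272, 0]) cube([70, 124, 2660]);


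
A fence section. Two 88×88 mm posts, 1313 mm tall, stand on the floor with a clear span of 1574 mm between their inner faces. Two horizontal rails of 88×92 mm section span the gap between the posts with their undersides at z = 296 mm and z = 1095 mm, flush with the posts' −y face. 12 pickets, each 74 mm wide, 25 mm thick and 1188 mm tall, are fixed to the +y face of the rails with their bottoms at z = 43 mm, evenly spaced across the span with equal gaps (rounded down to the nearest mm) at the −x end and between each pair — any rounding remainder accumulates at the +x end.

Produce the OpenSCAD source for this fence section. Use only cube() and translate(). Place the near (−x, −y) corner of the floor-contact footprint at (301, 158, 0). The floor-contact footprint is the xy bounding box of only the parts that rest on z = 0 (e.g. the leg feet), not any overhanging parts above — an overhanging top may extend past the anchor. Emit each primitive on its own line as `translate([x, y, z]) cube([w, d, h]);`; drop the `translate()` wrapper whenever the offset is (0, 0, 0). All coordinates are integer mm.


translate([301, 158, 0]) cube([88, 88, 1313]);
translate([1963, 158, 0]) cube([88, 88, 1313]);
translate([389, 158, 296]) cube([1574, 88, 92]);
translate([389, 158, 1095]) cube([1574, 88, 92]);
translate([441, 246, 43]) cube([74, 25, 1188]);
translate([567, 246, 43]) cube([74, 25, 1188]);
translate([693, 246, 43]) cube([74, 25, 1188]);
translate([819, 246, 43]) cube([74, 25, 1188]);
translate([945, 246, 43]) cube([74, 25, 1188]);
translate([1071, 246, 43]) cube([74, 25, 1188]);
translate([1197, 246, 43]) cube([74, 25, 1188]);
translate([1323, 246, 43]) cube([74, 25, 1188]);
translate([1449, 246, 43]) cube([74, 25, 1188]);
translate([1575, 246, 43]) cube([74, 25, 1188]);
translate([1701, 246, 43]) cube([74, 25, 1188]);
translate([1827, 246, 43]) cube([74, 25, 1188]);


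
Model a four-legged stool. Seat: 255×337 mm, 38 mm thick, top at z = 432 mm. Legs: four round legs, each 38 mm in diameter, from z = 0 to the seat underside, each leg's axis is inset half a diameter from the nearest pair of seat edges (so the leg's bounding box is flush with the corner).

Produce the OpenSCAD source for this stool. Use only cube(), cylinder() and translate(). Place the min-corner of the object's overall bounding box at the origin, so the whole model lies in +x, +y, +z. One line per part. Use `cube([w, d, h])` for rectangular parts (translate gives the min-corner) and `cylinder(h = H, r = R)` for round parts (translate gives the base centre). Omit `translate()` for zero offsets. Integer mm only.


translate([0, 0, 394]) cube([255, 337, 38]);
translate([19, 19, 0]) cylinder(h = 394, r = 19);
translate([236, 19, 0]) cylinder(h = 394, r = 19);
translate([19, 318, 0]) cylinder(h = 394, r = 19);
translate([236, 318, 0]) cylinder(h = 394, r = 19);
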